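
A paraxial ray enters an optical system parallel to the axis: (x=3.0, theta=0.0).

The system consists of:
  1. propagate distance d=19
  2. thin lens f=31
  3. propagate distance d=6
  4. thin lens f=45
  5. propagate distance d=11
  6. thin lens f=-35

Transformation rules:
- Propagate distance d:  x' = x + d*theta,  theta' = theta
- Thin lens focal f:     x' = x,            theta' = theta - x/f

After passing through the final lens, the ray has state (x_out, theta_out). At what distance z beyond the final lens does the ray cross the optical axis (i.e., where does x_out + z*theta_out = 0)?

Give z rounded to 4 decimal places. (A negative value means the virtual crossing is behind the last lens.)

Answer: 5.9308

Derivation:
Initial: x=3.0000 theta=0.0000
After 1 (propagate distance d=19): x=3.0000 theta=0.0000
After 2 (thin lens f=31): x=3.0000 theta=-3/31 (≈-0.0968)
After 3 (propagate distance d=6): x=75/31 (≈2.4194) theta=-3/31 (≈-0.0968)
After 4 (thin lens f=45): x=75/31 (≈2.4194) theta=-14/93 (≈-0.1505)
After 5 (propagate distance d=11): x=71/93 (≈0.7634) theta=-14/93 (≈-0.1505)
After 6 (thin lens f=-35): x=71/93 (≈0.7634) theta=-419/3255 (≈-0.1287)
z_focus = -x_out/theta_out = -(71/93)/(-419/3255) = 2485/419 ≈ 5.9308
Rounded to 4 decimal places: z = 5.9308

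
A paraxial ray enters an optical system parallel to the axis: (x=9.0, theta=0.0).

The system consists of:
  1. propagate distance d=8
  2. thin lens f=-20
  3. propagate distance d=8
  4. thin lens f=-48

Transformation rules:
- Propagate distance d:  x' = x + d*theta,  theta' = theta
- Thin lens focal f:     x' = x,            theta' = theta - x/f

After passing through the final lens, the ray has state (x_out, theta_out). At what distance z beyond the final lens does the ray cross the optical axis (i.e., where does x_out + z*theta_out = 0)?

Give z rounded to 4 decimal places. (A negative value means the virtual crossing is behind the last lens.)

Initial: x=9.0000 theta=0.0000
After 1 (propagate distance d=8): x=9.0000 theta=0.0000
After 2 (thin lens f=-20): x=9.0000 theta=0.4500
After 3 (propagate distance d=8): x=12.6000 theta=0.4500
After 4 (thin lens f=-48): x=12.6000 theta=0.7125
z_focus = -x_out/theta_out = -(12.6000)/(0.7125) = -336/19 ≈ -17.6842
Rounded to 4 decimal places: z = -17.6842

Answer: -17.6842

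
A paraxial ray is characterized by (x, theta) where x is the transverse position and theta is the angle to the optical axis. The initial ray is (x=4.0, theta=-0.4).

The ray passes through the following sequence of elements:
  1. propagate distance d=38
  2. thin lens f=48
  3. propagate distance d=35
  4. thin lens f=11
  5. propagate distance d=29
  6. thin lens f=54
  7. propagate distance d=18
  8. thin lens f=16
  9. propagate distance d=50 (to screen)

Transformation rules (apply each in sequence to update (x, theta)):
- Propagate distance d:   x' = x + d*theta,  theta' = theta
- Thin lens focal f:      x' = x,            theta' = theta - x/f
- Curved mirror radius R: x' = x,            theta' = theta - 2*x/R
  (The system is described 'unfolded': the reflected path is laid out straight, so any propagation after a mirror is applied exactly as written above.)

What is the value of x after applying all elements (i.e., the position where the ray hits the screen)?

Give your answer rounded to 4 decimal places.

Answer: -37.7355

Derivation:
Initial: x=4.0000 theta=-0.4000
After 1 (propagate distance d=38): x=-11.2000 theta=-0.4000
After 2 (thin lens f=48): x=-11.2000 theta=-1/6 (≈-0.1667)
After 3 (propagate distance d=35): x=-511/30 (≈-17.0333) theta=-1/6 (≈-0.1667)
After 4 (thin lens f=11): x=-511/30 (≈-17.0333) theta=76/55 (≈1.3818)
After 5 (propagate distance d=29): x=7603/330 (≈23.0394) theta=76/55 (≈1.3818)
After 6 (thin lens f=54): x=7603/330 (≈23.0394) theta=17021/17820 (≈0.9552)
After 7 (propagate distance d=18): x=3983/99 (≈40.2323) theta=17021/17820 (≈0.9552)
After 8 (thin lens f=16): x=3983/99 (≈40.2323) theta=-111151/71280 (≈-1.5594)
After 9 (propagate distance d=50 (to screen)): x=-268979/7128 (≈-37.7355) theta=-111151/71280 (≈-1.5594)
Rounded to 4 decimal places: x = -37.7355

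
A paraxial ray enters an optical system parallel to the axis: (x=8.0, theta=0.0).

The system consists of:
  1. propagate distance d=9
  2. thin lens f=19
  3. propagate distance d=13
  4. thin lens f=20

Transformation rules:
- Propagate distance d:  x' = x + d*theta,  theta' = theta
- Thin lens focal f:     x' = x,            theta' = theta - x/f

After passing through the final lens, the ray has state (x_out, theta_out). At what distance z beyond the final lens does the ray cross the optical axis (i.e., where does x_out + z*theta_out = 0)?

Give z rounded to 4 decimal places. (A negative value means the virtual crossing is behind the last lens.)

Answer: 4.6154

Derivation:
Initial: x=8.0000 theta=0.0000
After 1 (propagate distance d=9): x=8.0000 theta=0.0000
After 2 (thin lens f=19): x=8.0000 theta=-8/19 (≈-0.4211)
After 3 (propagate distance d=13): x=48/19 (≈2.5263) theta=-8/19 (≈-0.4211)
After 4 (thin lens f=20): x=48/19 (≈2.5263) theta=-52/95 (≈-0.5474)
z_focus = -x_out/theta_out = -(48/19)/(-52/95) = 60/13 ≈ 4.6154
Rounded to 4 decimal places: z = 4.6154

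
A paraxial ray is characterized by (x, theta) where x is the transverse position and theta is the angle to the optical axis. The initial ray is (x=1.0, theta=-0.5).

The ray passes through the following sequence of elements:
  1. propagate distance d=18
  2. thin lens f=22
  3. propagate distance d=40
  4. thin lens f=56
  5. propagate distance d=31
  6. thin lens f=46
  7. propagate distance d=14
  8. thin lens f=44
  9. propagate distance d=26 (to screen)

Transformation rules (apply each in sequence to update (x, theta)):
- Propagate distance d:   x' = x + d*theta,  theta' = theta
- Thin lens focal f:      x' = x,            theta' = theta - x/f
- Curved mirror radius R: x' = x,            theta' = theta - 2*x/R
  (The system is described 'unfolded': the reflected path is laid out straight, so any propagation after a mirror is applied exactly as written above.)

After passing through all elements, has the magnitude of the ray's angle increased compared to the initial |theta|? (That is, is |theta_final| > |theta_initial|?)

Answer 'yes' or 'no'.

Answer: no

Derivation:
Initial: x=1.0000 theta=-0.5000
After 1 (propagate distance d=18): x=-8.0000 theta=-0.5000
After 2 (thin lens f=22): x=-8.0000 theta=-3/22 (≈-0.1364)
After 3 (propagate distance d=40): x=-148/11 (≈-13.4545) theta=-3/22 (≈-0.1364)
After 4 (thin lens f=56): x=-148/11 (≈-13.4545) theta=8/77 (≈0.1039)
After 5 (propagate distance d=31): x=-788/77 (≈-10.2338) theta=8/77 (≈0.1039)
After 6 (thin lens f=46): x=-788/77 (≈-10.2338) theta=578/1771 (≈0.3264)
After 7 (propagate distance d=14): x=-912/161 (≈-5.6646) theta=578/1771 (≈0.3264)
After 8 (thin lens f=44): x=-912/161 (≈-5.6646) theta=806/1771 (≈0.4551)
After 9 (propagate distance d=26 (to screen)): x=10924/1771 (≈6.1683) theta=806/1771 (≈0.4551)
|theta_initial|=0.5000 |theta_final|=806/1771 (≈0.4551) -> not increased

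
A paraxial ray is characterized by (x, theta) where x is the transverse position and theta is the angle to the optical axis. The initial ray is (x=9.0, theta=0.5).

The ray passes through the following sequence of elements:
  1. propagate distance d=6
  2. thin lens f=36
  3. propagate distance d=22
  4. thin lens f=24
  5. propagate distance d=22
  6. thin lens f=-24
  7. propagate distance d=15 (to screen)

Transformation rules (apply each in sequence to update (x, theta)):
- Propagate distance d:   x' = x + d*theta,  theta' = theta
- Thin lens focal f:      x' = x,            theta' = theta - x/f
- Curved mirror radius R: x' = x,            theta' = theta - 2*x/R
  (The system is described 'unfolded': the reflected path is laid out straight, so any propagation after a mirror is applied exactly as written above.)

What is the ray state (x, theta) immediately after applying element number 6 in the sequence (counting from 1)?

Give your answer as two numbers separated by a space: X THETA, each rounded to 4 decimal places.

Answer: 4.9722 -0.2789

Derivation:
Initial: x=9.0000 theta=0.5000
After 1 (propagate distance d=6): x=12.0000 theta=0.5000
After 2 (thin lens f=36): x=12.0000 theta=1/6 (≈0.1667)
After 3 (propagate distance d=22): x=47/3 (≈15.6667) theta=1/6 (≈0.1667)
After 4 (thin lens f=24): x=47/3 (≈15.6667) theta=-35/72 (≈-0.4861)
After 5 (propagate distance d=22): x=179/36 (≈4.9722) theta=-35/72 (≈-0.4861)
After 6 (thin lens f=-24): x=179/36 (≈4.9722) theta=-241/864 (≈-0.2789)
Rounded to 4 decimal places: x = 4.9722, theta = -0.2789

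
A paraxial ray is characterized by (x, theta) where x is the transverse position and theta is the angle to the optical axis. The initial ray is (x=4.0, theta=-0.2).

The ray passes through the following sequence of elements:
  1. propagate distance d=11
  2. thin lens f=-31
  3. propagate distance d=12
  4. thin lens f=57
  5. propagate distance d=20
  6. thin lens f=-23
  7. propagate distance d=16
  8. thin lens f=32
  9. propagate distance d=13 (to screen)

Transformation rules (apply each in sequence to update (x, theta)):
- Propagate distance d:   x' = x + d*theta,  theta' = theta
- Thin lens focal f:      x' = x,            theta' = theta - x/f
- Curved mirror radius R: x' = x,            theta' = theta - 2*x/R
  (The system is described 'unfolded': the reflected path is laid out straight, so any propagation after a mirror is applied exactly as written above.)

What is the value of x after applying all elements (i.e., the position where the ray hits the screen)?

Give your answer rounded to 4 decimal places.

Initial: x=4.0000 theta=-0.2000
After 1 (propagate distance d=11): x=1.8000 theta=-0.2000
After 2 (thin lens f=-31): x=1.8000 theta=-22/155 (≈-0.1419)
After 3 (propagate distance d=12): x=3/31 (≈0.0968) theta=-22/155 (≈-0.1419)
After 4 (thin lens f=57): x=3/31 (≈0.0968) theta=-423/2945 (≈-0.1436)
After 5 (propagate distance d=20): x=-1635/589 (≈-2.7759) theta=-423/2945 (≈-0.1436)
After 6 (thin lens f=-23): x=-1635/589 (≈-2.7759) theta=-17904/67735 (≈-0.2643)
After 7 (propagate distance d=16): x=-474489/67735 (≈-7.0051) theta=-17904/67735 (≈-0.2643)
After 8 (thin lens f=32): x=-474489/67735 (≈-7.0051) theta=-5181/114080 (≈-0.0454)
After 9 (propagate distance d=13 (to screen)): x=-3292671/433504 (≈-7.5955) theta=-5181/114080 (≈-0.0454)
Rounded to 4 decimal places: x = -7.5955

Answer: -7.5955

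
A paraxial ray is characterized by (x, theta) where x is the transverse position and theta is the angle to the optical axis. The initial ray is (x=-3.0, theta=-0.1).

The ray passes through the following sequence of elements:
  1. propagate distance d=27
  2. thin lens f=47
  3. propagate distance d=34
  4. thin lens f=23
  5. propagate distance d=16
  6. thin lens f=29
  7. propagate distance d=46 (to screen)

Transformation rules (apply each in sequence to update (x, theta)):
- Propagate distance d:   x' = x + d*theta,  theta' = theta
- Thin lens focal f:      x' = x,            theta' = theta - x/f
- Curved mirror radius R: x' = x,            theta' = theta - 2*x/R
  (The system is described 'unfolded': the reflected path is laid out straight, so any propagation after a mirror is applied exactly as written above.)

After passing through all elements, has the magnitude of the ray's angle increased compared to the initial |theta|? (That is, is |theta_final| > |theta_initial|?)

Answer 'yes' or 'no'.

Initial: x=-3.0000 theta=-0.1000
After 1 (propagate distance d=27): x=-5.7000 theta=-0.1000
After 2 (thin lens f=47): x=-5.7000 theta=1/47 (≈0.0213)
After 3 (propagate distance d=34): x=-2339/470 (≈-4.9766) theta=1/47 (≈0.0213)
After 4 (thin lens f=23): x=-2339/470 (≈-4.9766) theta=2569/10810 (≈0.2377)
After 5 (propagate distance d=16): x=-12693/10810 (≈-1.1742) theta=2569/10810 (≈0.2377)
After 6 (thin lens f=29): x=-12693/10810 (≈-1.1742) theta=43597/156745 (≈0.2781)
After 7 (propagate distance d=46 (to screen)): x=3642827/313490 (≈11.6202) theta=43597/156745 (≈0.2781)
|theta_initial|=0.1000 |theta_final|=43597/156745 (≈0.2781) -> increased

Answer: yes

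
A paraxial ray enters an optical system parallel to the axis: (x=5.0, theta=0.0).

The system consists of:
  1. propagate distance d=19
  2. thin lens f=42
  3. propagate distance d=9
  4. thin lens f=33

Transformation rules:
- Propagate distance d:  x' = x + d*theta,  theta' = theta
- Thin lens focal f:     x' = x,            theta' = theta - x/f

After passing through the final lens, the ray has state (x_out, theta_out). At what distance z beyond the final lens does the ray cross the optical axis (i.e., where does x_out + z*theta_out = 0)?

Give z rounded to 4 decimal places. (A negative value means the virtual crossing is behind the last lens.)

Answer: 16.5000

Derivation:
Initial: x=5.0000 theta=0.0000
After 1 (propagate distance d=19): x=5.0000 theta=0.0000
After 2 (thin lens f=42): x=5.0000 theta=-5/42 (≈-0.1190)
After 3 (propagate distance d=9): x=55/14 (≈3.9286) theta=-5/42 (≈-0.1190)
After 4 (thin lens f=33): x=55/14 (≈3.9286) theta=-5/21 (≈-0.2381)
z_focus = -x_out/theta_out = -(55/14)/(-5/21) = 16.5000
Rounded to 4 decimal places: z = 16.5000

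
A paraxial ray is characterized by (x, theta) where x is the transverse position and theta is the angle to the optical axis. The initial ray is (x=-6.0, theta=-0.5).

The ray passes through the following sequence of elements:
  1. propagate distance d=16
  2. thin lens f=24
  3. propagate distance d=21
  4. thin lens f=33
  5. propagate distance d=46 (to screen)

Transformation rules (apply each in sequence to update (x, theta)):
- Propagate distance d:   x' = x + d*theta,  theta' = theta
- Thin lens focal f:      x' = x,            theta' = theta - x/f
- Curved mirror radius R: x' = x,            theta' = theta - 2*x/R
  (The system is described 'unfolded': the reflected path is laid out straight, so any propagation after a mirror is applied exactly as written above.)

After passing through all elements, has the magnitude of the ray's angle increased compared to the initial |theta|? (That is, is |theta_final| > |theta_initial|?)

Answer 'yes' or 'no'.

Answer: no

Derivation:
Initial: x=-6.0000 theta=-0.5000
After 1 (propagate distance d=16): x=-14.0000 theta=-0.5000
After 2 (thin lens f=24): x=-14.0000 theta=1/12 (≈0.0833)
After 3 (propagate distance d=21): x=-12.2500 theta=1/12 (≈0.0833)
After 4 (thin lens f=33): x=-12.2500 theta=5/11 (≈0.4545)
After 5 (propagate distance d=46 (to screen)): x=381/44 (≈8.6591) theta=5/11 (≈0.4545)
|theta_initial|=0.5000 |theta_final|=5/11 (≈0.4545) -> not increased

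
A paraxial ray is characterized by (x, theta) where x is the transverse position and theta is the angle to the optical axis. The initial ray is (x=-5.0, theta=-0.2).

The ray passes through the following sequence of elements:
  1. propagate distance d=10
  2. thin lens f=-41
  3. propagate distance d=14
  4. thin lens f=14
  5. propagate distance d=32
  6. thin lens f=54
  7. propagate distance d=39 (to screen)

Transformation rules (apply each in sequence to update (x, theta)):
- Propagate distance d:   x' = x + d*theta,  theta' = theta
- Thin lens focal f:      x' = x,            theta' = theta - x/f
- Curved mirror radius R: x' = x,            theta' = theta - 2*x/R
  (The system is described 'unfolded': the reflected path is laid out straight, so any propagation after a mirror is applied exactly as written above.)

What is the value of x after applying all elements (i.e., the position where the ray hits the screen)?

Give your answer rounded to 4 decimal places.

Initial: x=-5.0000 theta=-0.2000
After 1 (propagate distance d=10): x=-7.0000 theta=-0.2000
After 2 (thin lens f=-41): x=-7.0000 theta=-76/205 (≈-0.3707)
After 3 (propagate distance d=14): x=-2499/205 (≈-12.1902) theta=-76/205 (≈-0.3707)
After 4 (thin lens f=14): x=-2499/205 (≈-12.1902) theta=0.5000
After 5 (propagate distance d=32): x=781/205 (≈3.8098) theta=0.5000
After 6 (thin lens f=54): x=781/205 (≈3.8098) theta=2377/5535 (≈0.4294)
After 7 (propagate distance d=39 (to screen)): x=7586/369 (≈20.5583) theta=2377/5535 (≈0.4294)
Rounded to 4 decimal places: x = 20.5583

Answer: 20.5583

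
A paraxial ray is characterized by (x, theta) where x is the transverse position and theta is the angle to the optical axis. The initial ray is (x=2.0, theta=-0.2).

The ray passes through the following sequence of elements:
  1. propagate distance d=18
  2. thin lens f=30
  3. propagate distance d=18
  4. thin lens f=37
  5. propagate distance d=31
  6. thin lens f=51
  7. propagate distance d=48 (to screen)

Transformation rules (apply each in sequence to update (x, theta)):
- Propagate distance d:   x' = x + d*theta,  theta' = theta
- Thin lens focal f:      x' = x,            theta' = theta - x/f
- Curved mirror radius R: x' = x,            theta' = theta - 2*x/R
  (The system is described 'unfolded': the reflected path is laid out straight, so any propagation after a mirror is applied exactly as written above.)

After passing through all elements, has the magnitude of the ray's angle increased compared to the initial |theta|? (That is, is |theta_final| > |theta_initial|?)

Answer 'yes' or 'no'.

Answer: no

Derivation:
Initial: x=2.0000 theta=-0.2000
After 1 (propagate distance d=18): x=-1.6000 theta=-0.2000
After 2 (thin lens f=30): x=-1.6000 theta=-11/75 (≈-0.1467)
After 3 (propagate distance d=18): x=-4.2400 theta=-11/75 (≈-0.1467)
After 4 (thin lens f=37): x=-4.2400 theta=-89/2775 (≈-0.0321)
After 5 (propagate distance d=31): x=-581/111 (≈-5.2342) theta=-89/2775 (≈-0.0321)
After 6 (thin lens f=51): x=-581/111 (≈-5.2342) theta=9986/141525 (≈0.0706)
After 7 (propagate distance d=48 (to screen)): x=-87149/47175 (≈-1.8474) theta=9986/141525 (≈0.0706)
|theta_initial|=0.2000 |theta_final|=9986/141525 (≈0.0706) -> not increased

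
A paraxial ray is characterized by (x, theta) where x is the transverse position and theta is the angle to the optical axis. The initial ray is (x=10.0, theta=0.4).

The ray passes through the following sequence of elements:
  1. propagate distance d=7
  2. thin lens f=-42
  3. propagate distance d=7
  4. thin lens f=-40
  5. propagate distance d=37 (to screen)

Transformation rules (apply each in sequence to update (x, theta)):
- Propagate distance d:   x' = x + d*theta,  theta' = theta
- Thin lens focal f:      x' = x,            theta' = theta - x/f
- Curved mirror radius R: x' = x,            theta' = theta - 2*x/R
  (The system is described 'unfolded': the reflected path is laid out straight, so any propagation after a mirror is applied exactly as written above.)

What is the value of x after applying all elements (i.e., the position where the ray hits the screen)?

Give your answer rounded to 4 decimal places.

Initial: x=10.0000 theta=0.4000
After 1 (propagate distance d=7): x=12.8000 theta=0.4000
After 2 (thin lens f=-42): x=12.8000 theta=74/105 (≈0.7048)
After 3 (propagate distance d=7): x=266/15 (≈17.7333) theta=74/105 (≈0.7048)
After 4 (thin lens f=-40): x=266/15 (≈17.7333) theta=2411/2100 (≈1.1481)
After 5 (propagate distance d=37 (to screen)): x=42149/700 (≈60.2129) theta=2411/2100 (≈1.1481)
Rounded to 4 decimal places: x = 60.2129

Answer: 60.2129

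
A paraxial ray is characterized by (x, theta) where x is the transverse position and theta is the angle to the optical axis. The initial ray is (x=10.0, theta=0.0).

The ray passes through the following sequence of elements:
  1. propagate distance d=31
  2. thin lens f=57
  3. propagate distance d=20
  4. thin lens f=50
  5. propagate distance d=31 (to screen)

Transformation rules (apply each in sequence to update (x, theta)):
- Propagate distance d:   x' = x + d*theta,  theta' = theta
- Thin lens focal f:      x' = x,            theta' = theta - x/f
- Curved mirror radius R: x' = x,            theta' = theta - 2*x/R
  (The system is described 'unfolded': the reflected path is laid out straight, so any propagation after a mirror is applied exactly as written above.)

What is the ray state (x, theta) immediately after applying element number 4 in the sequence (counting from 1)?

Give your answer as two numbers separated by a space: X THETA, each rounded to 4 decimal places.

Initial: x=10.0000 theta=0.0000
After 1 (propagate distance d=31): x=10.0000 theta=0.0000
After 2 (thin lens f=57): x=10.0000 theta=-10/57 (≈-0.1754)
After 3 (propagate distance d=20): x=370/57 (≈6.4912) theta=-10/57 (≈-0.1754)
After 4 (thin lens f=50): x=370/57 (≈6.4912) theta=-29/95 (≈-0.3053)
Rounded to 4 decimal places: x = 6.4912, theta = -0.3053

Answer: 6.4912 -0.3053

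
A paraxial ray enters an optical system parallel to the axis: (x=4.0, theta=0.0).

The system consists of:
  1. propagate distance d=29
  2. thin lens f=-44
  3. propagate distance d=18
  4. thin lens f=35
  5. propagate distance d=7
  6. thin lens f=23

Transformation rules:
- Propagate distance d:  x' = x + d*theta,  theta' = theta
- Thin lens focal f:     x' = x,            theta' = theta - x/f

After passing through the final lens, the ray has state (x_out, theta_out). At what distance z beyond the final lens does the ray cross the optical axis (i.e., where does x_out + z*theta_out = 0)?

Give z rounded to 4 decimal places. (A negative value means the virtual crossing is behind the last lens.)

Answer: 17.5108

Derivation:
Initial: x=4.0000 theta=0.0000
After 1 (propagate distance d=29): x=4.0000 theta=0.0000
After 2 (thin lens f=-44): x=4.0000 theta=1/11 (≈0.0909)
After 3 (propagate distance d=18): x=62/11 (≈5.6364) theta=1/11 (≈0.0909)
After 4 (thin lens f=35): x=62/11 (≈5.6364) theta=-27/385 (≈-0.0701)
After 5 (propagate distance d=7): x=283/55 (≈5.1455) theta=-27/385 (≈-0.0701)
After 6 (thin lens f=23): x=283/55 (≈5.1455) theta=-2602/8855 (≈-0.2938)
z_focus = -x_out/theta_out = -(283/55)/(-2602/8855) = 45563/2602 ≈ 17.5108
Rounded to 4 decimal places: z = 17.5108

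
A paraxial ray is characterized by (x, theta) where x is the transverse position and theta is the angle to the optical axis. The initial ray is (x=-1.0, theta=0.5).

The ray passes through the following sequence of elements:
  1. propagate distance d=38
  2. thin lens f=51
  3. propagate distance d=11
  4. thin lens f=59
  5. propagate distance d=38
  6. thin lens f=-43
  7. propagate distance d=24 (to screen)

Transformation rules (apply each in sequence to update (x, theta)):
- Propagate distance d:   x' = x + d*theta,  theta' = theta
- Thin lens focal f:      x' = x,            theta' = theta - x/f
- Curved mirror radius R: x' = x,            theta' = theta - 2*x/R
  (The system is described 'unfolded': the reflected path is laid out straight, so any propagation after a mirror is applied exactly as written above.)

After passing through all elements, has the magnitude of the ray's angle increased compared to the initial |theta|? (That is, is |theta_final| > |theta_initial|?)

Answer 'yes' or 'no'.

Answer: no

Derivation:
Initial: x=-1.0000 theta=0.5000
After 1 (propagate distance d=38): x=18.0000 theta=0.5000
After 2 (thin lens f=51): x=18.0000 theta=5/34 (≈0.1471)
After 3 (propagate distance d=11): x=667/34 (≈19.6176) theta=5/34 (≈0.1471)
After 4 (thin lens f=59): x=667/34 (≈19.6176) theta=-186/1003 (≈-0.1854)
After 5 (propagate distance d=38): x=25217/2006 (≈12.5708) theta=-186/1003 (≈-0.1854)
After 6 (thin lens f=-43): x=25217/2006 (≈12.5708) theta=9221/86258 (≈0.1069)
After 7 (propagate distance d=24 (to screen)): x=1305635/86258 (≈15.1364) theta=9221/86258 (≈0.1069)
|theta_initial|=0.5000 |theta_final|=9221/86258 (≈0.1069) -> not increased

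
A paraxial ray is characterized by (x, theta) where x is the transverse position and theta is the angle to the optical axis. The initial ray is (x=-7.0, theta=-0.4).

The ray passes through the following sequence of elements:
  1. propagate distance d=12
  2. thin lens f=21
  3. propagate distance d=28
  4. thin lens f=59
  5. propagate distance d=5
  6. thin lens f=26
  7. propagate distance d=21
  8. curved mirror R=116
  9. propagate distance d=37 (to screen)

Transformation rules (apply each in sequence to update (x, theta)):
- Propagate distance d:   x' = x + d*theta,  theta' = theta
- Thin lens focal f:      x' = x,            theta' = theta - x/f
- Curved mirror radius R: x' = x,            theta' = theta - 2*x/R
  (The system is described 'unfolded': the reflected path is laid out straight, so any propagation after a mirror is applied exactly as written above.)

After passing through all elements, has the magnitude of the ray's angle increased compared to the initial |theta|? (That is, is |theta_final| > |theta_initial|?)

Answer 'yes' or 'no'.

Answer: yes

Derivation:
Initial: x=-7.0000 theta=-0.4000
After 1 (propagate distance d=12): x=-11.8000 theta=-0.4000
After 2 (thin lens f=21): x=-11.8000 theta=17/105 (≈0.1619)
After 3 (propagate distance d=28): x=-109/15 (≈-7.2667) theta=17/105 (≈0.1619)
After 4 (thin lens f=59): x=-109/15 (≈-7.2667) theta=1766/6195 (≈0.2851)
After 5 (propagate distance d=5): x=-36187/6195 (≈-5.8413) theta=1766/6195 (≈0.2851)
After 6 (thin lens f=26): x=-36187/6195 (≈-5.8413) theta=11729/23010 (≈0.5097)
After 7 (propagate distance d=21): x=783301/161070 (≈4.8631) theta=11729/23010 (≈0.5097)
After 8 (curved mirror R=116): x=783301/161070 (≈4.8631) theta=3978673/9342060 (≈0.4259)
After 9 (propagate distance d=37 (to screen)): x=2116949/102660 (≈20.6210) theta=3978673/9342060 (≈0.4259)
|theta_initial|=0.4000 |theta_final|=3978673/9342060 (≈0.4259) -> increased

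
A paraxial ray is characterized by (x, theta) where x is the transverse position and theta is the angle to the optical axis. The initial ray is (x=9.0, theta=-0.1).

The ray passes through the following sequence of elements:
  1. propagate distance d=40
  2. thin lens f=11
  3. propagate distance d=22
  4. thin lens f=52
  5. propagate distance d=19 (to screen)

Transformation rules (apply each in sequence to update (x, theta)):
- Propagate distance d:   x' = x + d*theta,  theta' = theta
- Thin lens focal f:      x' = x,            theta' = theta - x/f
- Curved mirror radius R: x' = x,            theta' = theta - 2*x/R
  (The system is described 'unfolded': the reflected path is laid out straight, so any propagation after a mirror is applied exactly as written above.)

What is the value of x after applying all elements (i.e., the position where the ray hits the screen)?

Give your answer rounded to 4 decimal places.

Initial: x=9.0000 theta=-0.1000
After 1 (propagate distance d=40): x=5.0000 theta=-0.1000
After 2 (thin lens f=11): x=5.0000 theta=-61/110 (≈-0.5545)
After 3 (propagate distance d=22): x=-7.2000 theta=-61/110 (≈-0.5545)
After 4 (thin lens f=52): x=-7.2000 theta=-119/286 (≈-0.4161)
After 5 (propagate distance d=19 (to screen)): x=-21601/1430 (≈-15.1056) theta=-119/286 (≈-0.4161)
Rounded to 4 decimal places: x = -15.1056

Answer: -15.1056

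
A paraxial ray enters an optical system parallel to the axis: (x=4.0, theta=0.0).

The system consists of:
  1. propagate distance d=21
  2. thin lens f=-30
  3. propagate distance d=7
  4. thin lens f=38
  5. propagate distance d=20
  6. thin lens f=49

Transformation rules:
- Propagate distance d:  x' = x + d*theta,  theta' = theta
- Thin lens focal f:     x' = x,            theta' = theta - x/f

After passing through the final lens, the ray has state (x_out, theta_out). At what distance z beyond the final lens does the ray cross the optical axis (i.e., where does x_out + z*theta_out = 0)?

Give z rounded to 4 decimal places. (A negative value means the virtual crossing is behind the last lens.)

Answer: 50.7436

Derivation:
Initial: x=4.0000 theta=0.0000
After 1 (propagate distance d=21): x=4.0000 theta=0.0000
After 2 (thin lens f=-30): x=4.0000 theta=2/15 (≈0.1333)
After 3 (propagate distance d=7): x=74/15 (≈4.9333) theta=2/15 (≈0.1333)
After 4 (thin lens f=38): x=74/15 (≈4.9333) theta=1/285 (≈0.0035)
After 5 (propagate distance d=20): x=1426/285 (≈5.0035) theta=1/285 (≈0.0035)
After 6 (thin lens f=49): x=1426/285 (≈5.0035) theta=-459/4655 (≈-0.0986)
z_focus = -x_out/theta_out = -(1426/285)/(-459/4655) = 69874/1377 ≈ 50.7436
Rounded to 4 decimal places: z = 50.7436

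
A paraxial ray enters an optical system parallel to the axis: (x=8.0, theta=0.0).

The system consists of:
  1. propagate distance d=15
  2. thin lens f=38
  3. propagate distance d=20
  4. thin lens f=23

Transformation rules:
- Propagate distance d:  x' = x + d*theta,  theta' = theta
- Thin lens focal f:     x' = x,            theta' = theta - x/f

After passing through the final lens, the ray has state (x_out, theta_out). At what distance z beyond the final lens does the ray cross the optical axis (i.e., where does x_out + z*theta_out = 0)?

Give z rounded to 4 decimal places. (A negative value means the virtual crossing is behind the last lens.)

Answer: 10.0976

Derivation:
Initial: x=8.0000 theta=0.0000
After 1 (propagate distance d=15): x=8.0000 theta=0.0000
After 2 (thin lens f=38): x=8.0000 theta=-4/19 (≈-0.2105)
After 3 (propagate distance d=20): x=72/19 (≈3.7895) theta=-4/19 (≈-0.2105)
After 4 (thin lens f=23): x=72/19 (≈3.7895) theta=-164/437 (≈-0.3753)
z_focus = -x_out/theta_out = -(72/19)/(-164/437) = 414/41 ≈ 10.0976
Rounded to 4 decimal places: z = 10.0976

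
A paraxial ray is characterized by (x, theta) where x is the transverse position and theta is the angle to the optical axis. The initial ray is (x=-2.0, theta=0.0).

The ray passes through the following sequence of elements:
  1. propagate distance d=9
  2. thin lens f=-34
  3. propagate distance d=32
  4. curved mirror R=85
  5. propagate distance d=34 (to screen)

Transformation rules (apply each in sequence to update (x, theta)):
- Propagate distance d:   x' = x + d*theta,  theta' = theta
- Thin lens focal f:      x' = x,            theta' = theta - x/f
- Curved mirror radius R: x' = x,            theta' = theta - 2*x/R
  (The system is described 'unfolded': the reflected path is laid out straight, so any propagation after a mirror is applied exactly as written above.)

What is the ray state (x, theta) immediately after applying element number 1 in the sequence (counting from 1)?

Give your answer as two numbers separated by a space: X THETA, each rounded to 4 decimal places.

Initial: x=-2.0000 theta=0.0000
After 1 (propagate distance d=9): x=-2.0000 theta=0.0000
Rounded to 4 decimal places: x = -2.0000, theta = 0.0000

Answer: -2.0000 0.0000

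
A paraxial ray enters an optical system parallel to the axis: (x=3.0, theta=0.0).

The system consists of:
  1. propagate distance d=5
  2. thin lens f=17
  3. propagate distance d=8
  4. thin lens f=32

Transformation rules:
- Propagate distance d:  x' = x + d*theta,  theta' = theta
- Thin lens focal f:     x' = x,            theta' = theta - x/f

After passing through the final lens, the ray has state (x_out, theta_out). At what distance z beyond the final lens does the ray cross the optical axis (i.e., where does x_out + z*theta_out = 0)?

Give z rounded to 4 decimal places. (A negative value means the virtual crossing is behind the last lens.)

Answer: 7.0244

Derivation:
Initial: x=3.0000 theta=0.0000
After 1 (propagate distance d=5): x=3.0000 theta=0.0000
After 2 (thin lens f=17): x=3.0000 theta=-3/17 (≈-0.1765)
After 3 (propagate distance d=8): x=27/17 (≈1.5882) theta=-3/17 (≈-0.1765)
After 4 (thin lens f=32): x=27/17 (≈1.5882) theta=-123/544 (≈-0.2261)
z_focus = -x_out/theta_out = -(27/17)/(-123/544) = 288/41 ≈ 7.0244
Rounded to 4 decimal places: z = 7.0244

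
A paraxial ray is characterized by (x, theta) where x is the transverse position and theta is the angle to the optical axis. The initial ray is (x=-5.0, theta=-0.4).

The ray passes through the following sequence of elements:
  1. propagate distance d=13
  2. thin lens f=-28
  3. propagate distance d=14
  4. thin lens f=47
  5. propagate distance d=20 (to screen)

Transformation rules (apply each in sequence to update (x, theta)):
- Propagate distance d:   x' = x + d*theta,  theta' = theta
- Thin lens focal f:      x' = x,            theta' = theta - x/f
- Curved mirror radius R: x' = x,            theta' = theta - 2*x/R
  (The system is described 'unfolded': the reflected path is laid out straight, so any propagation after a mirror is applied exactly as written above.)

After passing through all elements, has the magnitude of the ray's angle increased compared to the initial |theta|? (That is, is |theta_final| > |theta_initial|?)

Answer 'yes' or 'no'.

Initial: x=-5.0000 theta=-0.4000
After 1 (propagate distance d=13): x=-10.2000 theta=-0.4000
After 2 (thin lens f=-28): x=-10.2000 theta=-107/140 (≈-0.7643)
After 3 (propagate distance d=14): x=-20.9000 theta=-107/140 (≈-0.7643)
After 4 (thin lens f=47): x=-20.9000 theta=-2103/6580 (≈-0.3196)
After 5 (propagate distance d=20 (to screen)): x=-89791/3290 (≈-27.2921) theta=-2103/6580 (≈-0.3196)
|theta_initial|=0.4000 |theta_final|=2103/6580 (≈0.3196) -> not increased

Answer: no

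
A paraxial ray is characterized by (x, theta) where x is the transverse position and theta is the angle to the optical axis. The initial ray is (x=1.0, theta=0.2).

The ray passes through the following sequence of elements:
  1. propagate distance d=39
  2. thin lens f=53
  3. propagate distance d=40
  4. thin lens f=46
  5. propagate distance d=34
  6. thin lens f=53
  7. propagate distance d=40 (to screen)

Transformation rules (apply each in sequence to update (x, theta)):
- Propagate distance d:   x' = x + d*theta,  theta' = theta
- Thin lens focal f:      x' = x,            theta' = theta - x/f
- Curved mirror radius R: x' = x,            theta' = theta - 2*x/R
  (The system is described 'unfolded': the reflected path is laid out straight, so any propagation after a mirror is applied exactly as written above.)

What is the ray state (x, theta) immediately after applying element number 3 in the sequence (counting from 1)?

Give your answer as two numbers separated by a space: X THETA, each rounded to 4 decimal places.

Initial: x=1.0000 theta=0.2000
After 1 (propagate distance d=39): x=8.8000 theta=0.2000
After 2 (thin lens f=53): x=8.8000 theta=9/265 (≈0.0340)
After 3 (propagate distance d=40): x=2692/265 (≈10.1585) theta=9/265 (≈0.0340)
Rounded to 4 decimal places: x = 10.1585, theta = 0.0340

Answer: 10.1585 0.0340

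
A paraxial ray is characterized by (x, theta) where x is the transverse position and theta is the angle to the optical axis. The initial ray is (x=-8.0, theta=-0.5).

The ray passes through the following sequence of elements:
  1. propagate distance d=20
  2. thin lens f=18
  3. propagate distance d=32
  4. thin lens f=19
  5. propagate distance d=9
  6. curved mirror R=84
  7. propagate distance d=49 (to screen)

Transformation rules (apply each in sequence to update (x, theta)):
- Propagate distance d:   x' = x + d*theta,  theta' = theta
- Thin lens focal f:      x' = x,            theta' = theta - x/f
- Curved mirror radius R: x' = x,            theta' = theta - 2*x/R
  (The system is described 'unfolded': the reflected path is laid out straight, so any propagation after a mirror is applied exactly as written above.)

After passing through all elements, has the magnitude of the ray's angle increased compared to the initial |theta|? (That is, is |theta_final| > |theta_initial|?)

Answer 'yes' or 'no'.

Initial: x=-8.0000 theta=-0.5000
After 1 (propagate distance d=20): x=-18.0000 theta=-0.5000
After 2 (thin lens f=18): x=-18.0000 theta=0.5000
After 3 (propagate distance d=32): x=-2.0000 theta=0.5000
After 4 (thin lens f=19): x=-2.0000 theta=23/38 (≈0.6053)
After 5 (propagate distance d=9): x=131/38 (≈3.4474) theta=23/38 (≈0.6053)
After 6 (curved mirror R=84): x=131/38 (≈3.4474) theta=835/1596 (≈0.5232)
After 7 (propagate distance d=49 (to screen)): x=349/12 (≈29.0833) theta=835/1596 (≈0.5232)
|theta_initial|=0.5000 |theta_final|=835/1596 (≈0.5232) -> increased

Answer: yes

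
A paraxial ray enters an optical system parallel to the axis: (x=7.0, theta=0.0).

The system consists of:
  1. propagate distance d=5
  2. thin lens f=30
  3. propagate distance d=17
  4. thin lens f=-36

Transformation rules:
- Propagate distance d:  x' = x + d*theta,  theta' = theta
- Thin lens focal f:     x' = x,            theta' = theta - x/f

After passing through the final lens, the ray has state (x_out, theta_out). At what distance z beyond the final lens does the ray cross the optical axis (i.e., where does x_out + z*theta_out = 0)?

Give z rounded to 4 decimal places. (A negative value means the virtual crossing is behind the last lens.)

Answer: 20.3478

Derivation:
Initial: x=7.0000 theta=0.0000
After 1 (propagate distance d=5): x=7.0000 theta=0.0000
After 2 (thin lens f=30): x=7.0000 theta=-7/30 (≈-0.2333)
After 3 (propagate distance d=17): x=91/30 (≈3.0333) theta=-7/30 (≈-0.2333)
After 4 (thin lens f=-36): x=91/30 (≈3.0333) theta=-161/1080 (≈-0.1491)
z_focus = -x_out/theta_out = -(91/30)/(-161/1080) = 468/23 ≈ 20.3478
Rounded to 4 decimal places: z = 20.3478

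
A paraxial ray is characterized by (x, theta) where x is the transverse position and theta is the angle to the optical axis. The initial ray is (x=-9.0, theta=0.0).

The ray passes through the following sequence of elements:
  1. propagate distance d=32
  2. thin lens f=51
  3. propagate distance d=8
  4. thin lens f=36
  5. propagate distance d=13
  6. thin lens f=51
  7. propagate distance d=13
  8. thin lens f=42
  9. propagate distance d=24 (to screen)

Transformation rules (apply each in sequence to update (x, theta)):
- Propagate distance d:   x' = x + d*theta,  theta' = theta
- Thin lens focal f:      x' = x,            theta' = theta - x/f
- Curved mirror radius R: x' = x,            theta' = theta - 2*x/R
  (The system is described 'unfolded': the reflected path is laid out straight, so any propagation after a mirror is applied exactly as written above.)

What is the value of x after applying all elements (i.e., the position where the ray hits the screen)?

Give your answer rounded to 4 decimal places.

Answer: 11.8380

Derivation:
Initial: x=-9.0000 theta=0.0000
After 1 (propagate distance d=32): x=-9.0000 theta=0.0000
After 2 (thin lens f=51): x=-9.0000 theta=3/17 (≈0.1765)
After 3 (propagate distance d=8): x=-129/17 (≈-7.5882) theta=3/17 (≈0.1765)
After 4 (thin lens f=36): x=-129/17 (≈-7.5882) theta=79/204 (≈0.3873)
After 5 (propagate distance d=13): x=-521/204 (≈-2.5539) theta=79/204 (≈0.3873)
After 6 (thin lens f=51): x=-521/204 (≈-2.5539) theta=2275/5202 (≈0.4373)
After 7 (propagate distance d=13): x=32579/10404 (≈3.1314) theta=2275/5202 (≈0.4373)
After 8 (thin lens f=42): x=32579/10404 (≈3.1314) theta=158521/436968 (≈0.3628)
After 9 (propagate distance d=24 (to screen)): x=95793/8092 (≈11.8380) theta=158521/436968 (≈0.3628)
Rounded to 4 decimal places: x = 11.8380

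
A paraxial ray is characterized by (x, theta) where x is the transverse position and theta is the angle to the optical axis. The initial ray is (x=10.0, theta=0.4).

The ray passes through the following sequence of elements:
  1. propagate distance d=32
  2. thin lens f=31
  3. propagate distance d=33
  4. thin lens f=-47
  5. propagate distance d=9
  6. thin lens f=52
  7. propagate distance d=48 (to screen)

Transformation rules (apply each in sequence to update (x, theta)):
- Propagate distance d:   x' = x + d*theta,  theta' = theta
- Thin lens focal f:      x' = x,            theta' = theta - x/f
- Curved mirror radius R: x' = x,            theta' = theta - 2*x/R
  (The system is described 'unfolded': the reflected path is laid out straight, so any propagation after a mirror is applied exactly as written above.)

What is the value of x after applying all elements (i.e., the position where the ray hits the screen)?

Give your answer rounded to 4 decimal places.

Answer: -3.2819

Derivation:
Initial: x=10.0000 theta=0.4000
After 1 (propagate distance d=32): x=22.8000 theta=0.4000
After 2 (thin lens f=31): x=22.8000 theta=-52/155 (≈-0.3355)
After 3 (propagate distance d=33): x=1818/155 (≈11.7290) theta=-52/155 (≈-0.3355)
After 4 (thin lens f=-47): x=1818/155 (≈11.7290) theta=-626/7285 (≈-0.0859)
After 5 (propagate distance d=9): x=79812/7285 (≈10.9557) theta=-626/7285 (≈-0.0859)
After 6 (thin lens f=52): x=79812/7285 (≈10.9557) theta=-28091/94705 (≈-0.2966)
After 7 (propagate distance d=48 (to screen)): x=-310812/94705 (≈-3.2819) theta=-28091/94705 (≈-0.2966)
Rounded to 4 decimal places: x = -3.2819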